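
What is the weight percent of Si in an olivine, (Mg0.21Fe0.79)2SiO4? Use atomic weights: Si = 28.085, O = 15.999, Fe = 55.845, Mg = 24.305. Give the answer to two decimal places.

14.74 weight percent

M((Mg0.21Fe0.79)2SiO4) = 190.524 g/mol.
Si contributes 1 × 28.085 = 28.085 g per mole.
28.085/190.524 = 0.1474 → 14.74%.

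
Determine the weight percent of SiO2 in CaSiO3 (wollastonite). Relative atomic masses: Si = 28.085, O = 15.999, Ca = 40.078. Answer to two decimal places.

Molar mass of CaSiO3 = 1×40.078 + 1×28.085 + 3×15.999 = 116.160 g/mol.
Each formula unit contains 1 Si, equivalent to 1/1 = 1.0000 mol SiO2.
M(SiO2) = 1×28.085 + 2×15.999 = 60.083 g/mol.
Mass of SiO2 per formula unit = 1.0000 × 60.083 = 60.083 g.
SiO2 wt% = 60.083 / 116.160 × 100 = 51.72%.

51.72 wt%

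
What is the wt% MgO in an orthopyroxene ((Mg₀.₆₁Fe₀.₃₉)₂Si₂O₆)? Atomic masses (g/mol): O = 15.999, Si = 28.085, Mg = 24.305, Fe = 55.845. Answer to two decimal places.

Molar mass of (Mg₀.₆₁Fe₀.₃₉)₂Si₂O₆ = 1.22·24.305 + 0.78·55.845 + 2·28.085 + 6·15.999 = 225.375 g/mol.
Each formula unit contains 1.22 Mg, equivalent to 1.22/1 = 1.2200 mol MgO.
M(MgO) = 1×24.305 + 1×15.999 = 40.304 g/mol.
Mass of MgO per formula unit = 1.2200 × 40.304 = 49.171 g.
MgO wt% = 49.171 / 225.375 × 100 = 21.82%.

21.82 wt%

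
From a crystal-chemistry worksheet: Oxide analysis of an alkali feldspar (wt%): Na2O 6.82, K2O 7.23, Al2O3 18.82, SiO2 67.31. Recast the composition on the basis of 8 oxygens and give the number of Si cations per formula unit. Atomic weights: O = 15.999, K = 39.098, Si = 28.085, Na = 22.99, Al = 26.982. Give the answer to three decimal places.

3.006 Si apfu

6.82 wt% Na2O ÷ 61.979 g/mol = 0.11004 mol, giving 0.22008 Na and 0.11004 O.
7.23 wt% K2O ÷ 94.195 g/mol = 0.07676 mol, giving 0.15352 K and 0.07676 O.
18.82 wt% Al2O3 ÷ 101.961 g/mol = 0.18458 mol, giving 0.36916 Al and 0.55374 O.
67.31 wt% SiO2 ÷ 60.083 g/mol = 1.12028 mol, giving 1.12028 Si and 2.24056 O.
Oxygen sums to 2.98110; scaling by 8/2.98110 = 2.68357 puts the formula on 8 O.
Si: 1.12028 × 2.68357 = 3.006 atoms per formula unit.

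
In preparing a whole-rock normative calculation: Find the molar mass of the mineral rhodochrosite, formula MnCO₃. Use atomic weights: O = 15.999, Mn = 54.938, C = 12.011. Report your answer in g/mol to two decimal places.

The formula mass is the sum 1×54.938 + 1×12.011 + 3×15.999.

114.95 g/mol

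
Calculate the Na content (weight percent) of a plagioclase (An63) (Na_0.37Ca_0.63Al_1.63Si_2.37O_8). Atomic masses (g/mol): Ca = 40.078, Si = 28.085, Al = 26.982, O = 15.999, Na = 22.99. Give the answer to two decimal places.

3.12 weight percent

Formula mass = 0.37·22.99 + 0.63·40.078 + 1.63·26.982 + 2.37·28.085 + 8·15.999 = 272.290 g/mol, of which 8.506 g is Na.
So Na makes up 8.506/272.290 = 0.0312 of the mass, i.e. 3.12%.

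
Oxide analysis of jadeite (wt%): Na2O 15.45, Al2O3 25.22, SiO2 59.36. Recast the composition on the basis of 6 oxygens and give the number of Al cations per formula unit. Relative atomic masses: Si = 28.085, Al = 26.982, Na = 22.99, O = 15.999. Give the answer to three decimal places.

1.000 Al apfu

15.45 wt% Na2O ÷ 61.979 g/mol = 0.24928 mol, giving 0.49856 Na and 0.24928 O.
25.22 wt% Al2O3 ÷ 101.961 g/mol = 0.24735 mol, giving 0.49470 Al and 0.74205 O.
59.36 wt% SiO2 ÷ 60.083 g/mol = 0.98797 mol, giving 0.98797 Si and 1.97594 O.
Oxygen sums to 2.96727; scaling by 6/2.96727 = 2.02206 puts the formula on 6 O.
Al: 0.49470 × 2.02206 = 1.000 atoms per formula unit.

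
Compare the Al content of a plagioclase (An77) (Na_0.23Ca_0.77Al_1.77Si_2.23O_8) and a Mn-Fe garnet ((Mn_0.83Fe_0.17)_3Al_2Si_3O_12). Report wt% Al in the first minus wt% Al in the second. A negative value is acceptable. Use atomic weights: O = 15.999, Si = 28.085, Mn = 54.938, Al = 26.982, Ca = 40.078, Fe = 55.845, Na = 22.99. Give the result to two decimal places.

6.51 percentage points

First mineral: 47.758 g Al in 274.527 g formula = 17.40 wt% Al.
Second mineral: 53.964 g Al in 495.484 g formula = 10.89 wt% Al.
17.40% − 10.89% gives a difference of 6.51 percentage points.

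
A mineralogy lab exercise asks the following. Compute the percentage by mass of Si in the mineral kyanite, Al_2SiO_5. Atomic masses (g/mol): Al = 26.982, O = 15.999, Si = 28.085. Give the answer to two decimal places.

Molar mass of Al_2SiO_5: 2*26.982 + 1*28.085 + 5*15.999 = 162.044 g/mol.
Mass of Si per formula unit: 1 × 28.085 = 28.085 g.
Weight fraction Si = 28.085 / 162.044 = 0.1733.

17.33 wt%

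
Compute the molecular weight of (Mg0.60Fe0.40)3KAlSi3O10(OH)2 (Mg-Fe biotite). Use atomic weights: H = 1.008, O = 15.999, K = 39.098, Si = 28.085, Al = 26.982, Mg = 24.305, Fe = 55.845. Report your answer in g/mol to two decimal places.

Mg: 1.80 × 24.305 = 43.7490
Fe: 1.20 × 55.845 = 67.0140
K: 1 × 39.098 = 39.0980
Al: 1 × 26.982 = 26.9820
Si: 3 × 28.085 = 84.2550
O: 12 × 15.999 = 191.9880
H: 2 × 1.008 = 2.0160
Summing the contributions gives the formula mass.

455.10 g/mol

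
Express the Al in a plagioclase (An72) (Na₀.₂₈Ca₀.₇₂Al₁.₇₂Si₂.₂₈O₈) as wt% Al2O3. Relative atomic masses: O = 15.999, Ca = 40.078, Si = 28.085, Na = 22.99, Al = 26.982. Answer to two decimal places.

Formula mass = 273.728 g/mol.
1.72 Al → 0.8600 mol Al2O3 per formula unit; M(Al2O3) = 101.961, so Al2O3 mass = 87.686 g.
87.686/273.728 × 100 = 32.03 wt%.

32.03 wt%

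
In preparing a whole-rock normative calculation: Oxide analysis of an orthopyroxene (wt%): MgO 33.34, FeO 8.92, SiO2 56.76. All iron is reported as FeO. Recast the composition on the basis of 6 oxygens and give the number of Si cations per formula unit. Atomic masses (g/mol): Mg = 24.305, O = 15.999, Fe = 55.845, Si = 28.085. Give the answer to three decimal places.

MgO (M=40.304): mol = 0.82721; Mg = 0.82721, O = 0.82721.
FeO (M=71.844): mol = 0.12416; Fe = 0.12416, O = 0.12416.
SiO2 (M=60.083): mol = 0.94469; Si = 0.94469, O = 1.88938.
ΣO = 2.84075; factor = 6/ΣO = 2.11212.
Si apfu = 0.94469 × 2.11212 = 1.995.

1.995 Si apfu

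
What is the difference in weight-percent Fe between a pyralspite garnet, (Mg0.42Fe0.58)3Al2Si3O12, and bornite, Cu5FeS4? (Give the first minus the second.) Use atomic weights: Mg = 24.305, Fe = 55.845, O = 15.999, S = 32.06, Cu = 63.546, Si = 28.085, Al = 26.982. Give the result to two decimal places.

10.09 percentage points

Fe in (Mg0.42Fe0.58)3Al2Si3O12: molar mass 458.002 g/mol; 1.74×55.845 = 97.170 g → 21.22 wt%.
Fe in Cu5FeS4: molar mass 501.815 g/mol; 1×55.845 = 55.845 g → 11.13 wt%.
Difference = 21.22 − 11.13 = 10.09 percentage points.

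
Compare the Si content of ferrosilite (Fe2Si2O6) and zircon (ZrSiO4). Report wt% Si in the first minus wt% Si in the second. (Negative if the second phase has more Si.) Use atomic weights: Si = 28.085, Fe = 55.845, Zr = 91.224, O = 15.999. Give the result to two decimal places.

First mineral: 56.170 g Si in 263.854 g formula = 21.29 wt% Si.
Second mineral: 28.085 g Si in 183.305 g formula = 15.32 wt% Si.
21.29% − 15.32% gives a difference of 5.97 percentage points.

5.97 percentage points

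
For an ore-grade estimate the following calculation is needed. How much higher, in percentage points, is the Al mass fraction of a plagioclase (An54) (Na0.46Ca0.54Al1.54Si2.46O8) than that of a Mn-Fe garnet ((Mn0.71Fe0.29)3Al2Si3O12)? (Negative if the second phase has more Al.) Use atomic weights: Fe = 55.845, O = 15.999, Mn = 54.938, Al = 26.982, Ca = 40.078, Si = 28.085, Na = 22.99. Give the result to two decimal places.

M(Na0.46Ca0.54Al1.54Si2.46O8) = 270.851 g/mol, so wt% Al = 41.552/270.851 × 100 = 15.34%.
M((Mn0.71Fe0.29)3Al2Si3O12) = 495.810 g/mol, so wt% Al = 53.964/495.810 × 100 = 10.88%.
15.34 − 10.88 = 4.46 pp.

4.46 percentage points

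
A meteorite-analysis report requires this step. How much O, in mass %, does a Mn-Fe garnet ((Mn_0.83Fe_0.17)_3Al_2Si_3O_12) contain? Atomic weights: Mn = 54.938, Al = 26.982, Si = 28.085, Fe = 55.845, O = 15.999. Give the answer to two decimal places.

M((Mn_0.83Fe_0.17)_3Al_2Si_3O_12) = 495.484 g/mol.
O contributes 12 × 15.999 = 191.988 g per mole.
191.988/495.484 = 0.3875 → 38.75%.

38.75 mass %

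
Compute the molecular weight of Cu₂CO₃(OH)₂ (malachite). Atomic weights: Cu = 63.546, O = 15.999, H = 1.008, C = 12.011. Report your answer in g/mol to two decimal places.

Cu: 2 × 63.546 = 127.0920
C: 1 × 12.011 = 12.0110
O: 5 × 15.999 = 79.9950
H: 2 × 1.008 = 2.0160
Summing the contributions gives the formula mass.

221.11 g/mol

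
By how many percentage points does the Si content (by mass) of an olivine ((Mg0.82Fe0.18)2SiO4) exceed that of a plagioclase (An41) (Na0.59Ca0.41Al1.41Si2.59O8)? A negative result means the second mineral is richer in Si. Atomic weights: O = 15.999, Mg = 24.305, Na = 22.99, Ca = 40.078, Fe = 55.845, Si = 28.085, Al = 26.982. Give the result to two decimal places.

M((Mg0.82Fe0.18)2SiO4) = 152.045 g/mol, so wt% Si = 28.085/152.045 × 100 = 18.47%.
M(Na0.59Ca0.41Al1.41Si2.59O8) = 268.773 g/mol, so wt% Si = 72.740/268.773 × 100 = 27.06%.
18.47 − 27.06 = -8.59 pp.

-8.59 percentage points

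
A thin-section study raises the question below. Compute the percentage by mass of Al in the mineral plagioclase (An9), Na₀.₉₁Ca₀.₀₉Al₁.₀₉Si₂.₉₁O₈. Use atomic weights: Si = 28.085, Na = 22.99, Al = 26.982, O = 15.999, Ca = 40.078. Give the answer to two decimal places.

M(Na₀.₉₁Ca₀.₀₉Al₁.₀₉Si₂.₉₁O₈) = 263.658 g/mol.
Al contributes 1.09 × 26.982 = 29.410 g per mole.
29.410/263.658 = 0.1115 → 11.15%.

11.15 weight percent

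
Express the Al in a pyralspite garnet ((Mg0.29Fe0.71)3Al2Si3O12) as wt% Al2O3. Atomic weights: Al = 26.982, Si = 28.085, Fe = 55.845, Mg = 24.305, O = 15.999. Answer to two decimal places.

Molar mass of (Mg0.29Fe0.71)3Al2Si3O12 = 0.87*24.305 + 2.13*55.845 + 2*26.982 + 3*28.085 + 12*15.999 = 470.302 g/mol.
Each formula unit contains 2 Al, equivalent to 2/2 = 1.0000 mol Al2O3.
M(Al2O3) = 2×26.982 + 3×15.999 = 101.961 g/mol.
Mass of Al2O3 per formula unit = 1.0000 × 101.961 = 101.961 g.
Al2O3 wt% = 101.961 / 470.302 × 100 = 21.68%.

21.68 wt%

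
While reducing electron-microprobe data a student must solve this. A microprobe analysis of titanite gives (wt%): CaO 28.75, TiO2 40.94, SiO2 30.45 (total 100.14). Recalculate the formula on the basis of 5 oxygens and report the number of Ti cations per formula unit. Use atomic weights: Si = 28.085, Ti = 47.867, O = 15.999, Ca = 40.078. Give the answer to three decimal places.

CaO: 28.75/56.077 = 0.51269 mol → 0.51269 mol Ca, 0.51269 mol O.
TiO2: 40.94/79.865 = 0.51262 mol → 0.51262 mol Ti, 1.02524 mol O.
SiO2: 30.45/60.083 = 0.50680 mol → 0.50680 mol Si, 1.01360 mol O.
Total oxygen = 2.55153 mol. Normalization factor = 5/2.55153 = 1.95961.
Ti per 5 O = 0.51262 × 1.95961 = 1.005.

1.005 Ti apfu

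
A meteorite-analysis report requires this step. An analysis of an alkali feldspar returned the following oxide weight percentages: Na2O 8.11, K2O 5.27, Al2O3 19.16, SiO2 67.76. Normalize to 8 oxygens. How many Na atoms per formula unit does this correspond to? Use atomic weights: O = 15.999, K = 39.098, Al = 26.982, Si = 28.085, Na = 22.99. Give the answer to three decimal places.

Na2O (M=61.979): mol = 0.13085; Na = 0.26170, O = 0.13085.
K2O (M=94.195): mol = 0.05595; K = 0.11190, O = 0.05595.
Al2O3 (M=101.961): mol = 0.18791; Al = 0.37582, O = 0.56373.
SiO2 (M=60.083): mol = 1.12777; Si = 1.12777, O = 2.25554.
ΣO = 3.00607; factor = 8/ΣO = 2.66128.
Na apfu = 0.26170 × 2.66128 = 0.696.

0.696 Na apfu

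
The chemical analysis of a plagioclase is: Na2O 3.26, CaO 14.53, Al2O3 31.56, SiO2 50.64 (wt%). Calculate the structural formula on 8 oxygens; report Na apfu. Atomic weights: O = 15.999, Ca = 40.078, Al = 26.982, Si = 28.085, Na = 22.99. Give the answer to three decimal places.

Na2O (M=61.979): mol = 0.05260; Na = 0.10520, O = 0.05260.
CaO (M=56.077): mol = 0.25911; Ca = 0.25911, O = 0.25911.
Al2O3 (M=101.961): mol = 0.30953; Al = 0.61906, O = 0.92859.
SiO2 (M=60.083): mol = 0.84283; Si = 0.84283, O = 1.68566.
ΣO = 2.92596; factor = 8/ΣO = 2.73415.
Na apfu = 0.10520 × 2.73415 = 0.288.

0.288 Na apfu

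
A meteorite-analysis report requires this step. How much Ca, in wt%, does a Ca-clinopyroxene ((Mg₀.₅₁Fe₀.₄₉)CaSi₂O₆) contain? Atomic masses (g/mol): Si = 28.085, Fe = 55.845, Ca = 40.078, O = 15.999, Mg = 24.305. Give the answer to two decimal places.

17.27 wt%

Formula mass = 0.51×24.305 + 0.49×55.845 + 1×40.078 + 2×28.085 + 6×15.999 = 232.002 g/mol, of which 40.078 g is Ca.
So Ca makes up 40.078/232.002 = 0.1727 of the mass, i.e. 17.27%.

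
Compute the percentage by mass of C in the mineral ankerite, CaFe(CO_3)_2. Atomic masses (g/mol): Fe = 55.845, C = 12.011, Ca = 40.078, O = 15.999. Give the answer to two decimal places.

11.12 mass %

Molar mass of CaFe(CO_3)_2: 1*40.078 + 1*55.845 + 2*12.011 + 6*15.999 = 215.939 g/mol.
Mass of C per formula unit: 2 × 12.011 = 24.022 g.
Weight fraction C = 24.022 / 215.939 = 0.1112.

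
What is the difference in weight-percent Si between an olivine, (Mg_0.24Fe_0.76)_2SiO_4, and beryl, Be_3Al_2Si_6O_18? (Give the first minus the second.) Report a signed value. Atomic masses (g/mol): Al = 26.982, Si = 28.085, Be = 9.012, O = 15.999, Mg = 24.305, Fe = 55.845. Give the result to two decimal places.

-16.46 percentage points

First mineral: 28.085 g Si in 188.632 g formula = 14.89 wt% Si.
Second mineral: 168.510 g Si in 537.492 g formula = 31.35 wt% Si.
14.89% − 31.35% gives a difference of -16.46 percentage points.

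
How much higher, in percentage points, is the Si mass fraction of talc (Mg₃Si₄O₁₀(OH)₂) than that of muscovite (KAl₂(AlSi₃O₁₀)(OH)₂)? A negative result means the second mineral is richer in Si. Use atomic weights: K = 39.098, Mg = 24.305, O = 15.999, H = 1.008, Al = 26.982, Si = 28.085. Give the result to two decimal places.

M(Mg₃Si₄O₁₀(OH)₂) = 379.259 g/mol, so wt% Si = 112.340/379.259 × 100 = 29.62%.
M(KAl₂(AlSi₃O₁₀)(OH)₂) = 398.303 g/mol, so wt% Si = 84.255/398.303 × 100 = 21.15%.
29.62 − 21.15 = 8.47 pp.

8.47 percentage points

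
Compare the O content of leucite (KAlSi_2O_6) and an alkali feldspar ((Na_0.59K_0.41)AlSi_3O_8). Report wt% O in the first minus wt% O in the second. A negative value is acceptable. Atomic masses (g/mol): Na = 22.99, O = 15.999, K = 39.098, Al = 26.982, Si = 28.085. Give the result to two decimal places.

First mineral: 95.994 g O in 218.244 g formula = 43.98 wt% O.
Second mineral: 127.992 g O in 268.823 g formula = 47.61 wt% O.
43.98% − 47.61% gives a difference of -3.63 percentage points.

-3.63 percentage points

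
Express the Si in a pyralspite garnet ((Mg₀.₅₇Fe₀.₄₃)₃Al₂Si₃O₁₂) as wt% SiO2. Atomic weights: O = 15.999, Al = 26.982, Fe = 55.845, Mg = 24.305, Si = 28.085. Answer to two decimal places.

40.61 wt%

Molar mass of (Mg₀.₅₇Fe₀.₄₃)₃Al₂Si₃O₁₂ = 1.71×24.305 + 1.29×55.845 + 2×26.982 + 3×28.085 + 12×15.999 = 443.809 g/mol.
Each formula unit contains 3 Si, equivalent to 3/1 = 3.0000 mol SiO2.
M(SiO2) = 1×28.085 + 2×15.999 = 60.083 g/mol.
Mass of SiO2 per formula unit = 3.0000 × 60.083 = 180.249 g.
SiO2 wt% = 180.249 / 443.809 × 100 = 40.61%.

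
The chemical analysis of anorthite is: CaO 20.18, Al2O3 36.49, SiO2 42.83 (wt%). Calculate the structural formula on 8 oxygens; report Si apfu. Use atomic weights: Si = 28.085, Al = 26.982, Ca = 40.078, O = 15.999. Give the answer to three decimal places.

CaO (M=56.077): mol = 0.35986; Ca = 0.35986, O = 0.35986.
Al2O3 (M=101.961): mol = 0.35788; Al = 0.71576, O = 1.07364.
SiO2 (M=60.083): mol = 0.71285; Si = 0.71285, O = 1.42570.
ΣO = 2.85920; factor = 8/ΣO = 2.79799.
Si apfu = 0.71285 × 2.79799 = 1.995.

1.995 Si apfu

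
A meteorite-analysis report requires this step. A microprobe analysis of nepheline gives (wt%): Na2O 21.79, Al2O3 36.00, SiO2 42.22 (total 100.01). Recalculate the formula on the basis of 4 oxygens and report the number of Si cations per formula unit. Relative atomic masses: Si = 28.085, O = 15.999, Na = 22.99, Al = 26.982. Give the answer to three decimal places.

0.998 Si apfu

21.79 wt% Na2O ÷ 61.979 g/mol = 0.35157 mol, giving 0.70314 Na and 0.35157 O.
36.00 wt% Al2O3 ÷ 101.961 g/mol = 0.35308 mol, giving 0.70616 Al and 1.05924 O.
42.22 wt% SiO2 ÷ 60.083 g/mol = 0.70269 mol, giving 0.70269 Si and 1.40538 O.
Oxygen sums to 2.81619; scaling by 4/2.81619 = 1.42036 puts the formula on 4 O.
Si: 0.70269 × 1.42036 = 0.998 atoms per formula unit.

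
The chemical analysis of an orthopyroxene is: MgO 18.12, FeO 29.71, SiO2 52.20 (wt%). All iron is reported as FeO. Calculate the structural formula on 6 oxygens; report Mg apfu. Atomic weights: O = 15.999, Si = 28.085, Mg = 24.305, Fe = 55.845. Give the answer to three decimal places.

1.037 Mg apfu

MgO (M=40.304): mol = 0.44958; Mg = 0.44958, O = 0.44958.
FeO (M=71.844): mol = 0.41353; Fe = 0.41353, O = 0.41353.
SiO2 (M=60.083): mol = 0.86880; Si = 0.86880, O = 1.73760.
ΣO = 2.60071; factor = 6/ΣO = 2.30706.
Mg apfu = 0.44958 × 2.30706 = 1.037.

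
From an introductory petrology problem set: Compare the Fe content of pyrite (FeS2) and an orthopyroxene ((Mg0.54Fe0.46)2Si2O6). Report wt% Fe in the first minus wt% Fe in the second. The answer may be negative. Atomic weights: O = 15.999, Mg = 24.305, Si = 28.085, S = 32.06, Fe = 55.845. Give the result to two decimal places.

24.19 percentage points

First mineral: 55.845 g Fe in 119.965 g formula = 46.55 wt% Fe.
Second mineral: 51.377 g Fe in 229.791 g formula = 22.36 wt% Fe.
46.55% − 22.36% gives a difference of 24.19 percentage points.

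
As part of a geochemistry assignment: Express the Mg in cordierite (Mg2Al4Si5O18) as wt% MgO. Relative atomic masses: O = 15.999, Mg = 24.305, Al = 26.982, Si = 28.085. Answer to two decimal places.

13.78 wt%

M(Mg2Al4Si5O18) = 584.945 g/mol; M(MgO) = 40.304 g/mol.
Moles MgO per formula unit = 2 Mg ÷ 1 = 2.0000.
MgO fraction = (2.0000 × 40.304) / 584.945 = 80.608/584.945 = 0.1378.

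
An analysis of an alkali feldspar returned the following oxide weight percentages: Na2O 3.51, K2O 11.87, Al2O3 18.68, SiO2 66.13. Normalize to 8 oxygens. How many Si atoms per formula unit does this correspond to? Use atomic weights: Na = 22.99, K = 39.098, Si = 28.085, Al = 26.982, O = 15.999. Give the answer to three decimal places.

3.002 Si apfu

3.51 wt% Na2O ÷ 61.979 g/mol = 0.05663 mol, giving 0.11326 Na and 0.05663 O.
11.87 wt% K2O ÷ 94.195 g/mol = 0.12602 mol, giving 0.25204 K and 0.12602 O.
18.68 wt% Al2O3 ÷ 101.961 g/mol = 0.18321 mol, giving 0.36642 Al and 0.54963 O.
66.13 wt% SiO2 ÷ 60.083 g/mol = 1.10064 mol, giving 1.10064 Si and 2.20128 O.
Oxygen sums to 2.93356; scaling by 8/2.93356 = 2.72706 puts the formula on 8 O.
Si: 1.10064 × 2.72706 = 3.002 atoms per formula unit.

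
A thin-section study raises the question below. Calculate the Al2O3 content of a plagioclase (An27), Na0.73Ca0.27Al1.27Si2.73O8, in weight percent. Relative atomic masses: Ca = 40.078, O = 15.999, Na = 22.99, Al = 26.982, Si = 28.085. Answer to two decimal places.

Molar mass of Na0.73Ca0.27Al1.27Si2.73O8 = 0.73*22.99 + 0.27*40.078 + 1.27*26.982 + 2.73*28.085 + 8*15.999 = 266.535 g/mol.
Each formula unit contains 1.27 Al, equivalent to 1.27/2 = 0.6350 mol Al2O3.
M(Al2O3) = 2×26.982 + 3×15.999 = 101.961 g/mol.
Mass of Al2O3 per formula unit = 0.6350 × 101.961 = 64.745 g.
Al2O3 wt% = 64.745 / 266.535 × 100 = 24.29%.

24.29 wt%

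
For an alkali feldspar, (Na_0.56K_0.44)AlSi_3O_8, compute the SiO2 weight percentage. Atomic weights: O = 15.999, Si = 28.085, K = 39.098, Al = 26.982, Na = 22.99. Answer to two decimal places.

Molar mass of (Na_0.56K_0.44)AlSi_3O_8 = 0.56×22.99 + 0.44×39.098 + 1×26.982 + 3×28.085 + 8×15.999 = 269.307 g/mol.
Each formula unit contains 3 Si, equivalent to 3/1 = 3.0000 mol SiO2.
M(SiO2) = 1×28.085 + 2×15.999 = 60.083 g/mol.
Mass of SiO2 per formula unit = 3.0000 × 60.083 = 180.249 g.
SiO2 wt% = 180.249 / 269.307 × 100 = 66.93%.

66.93 wt%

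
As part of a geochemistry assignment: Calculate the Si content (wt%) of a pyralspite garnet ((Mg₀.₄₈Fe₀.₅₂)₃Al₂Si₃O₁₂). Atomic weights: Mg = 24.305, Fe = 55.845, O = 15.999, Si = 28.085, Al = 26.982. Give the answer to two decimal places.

Molar mass of (Mg₀.₄₈Fe₀.₅₂)₃Al₂Si₃O₁₂: 1.44×24.305 + 1.56×55.845 + 2×26.982 + 3×28.085 + 12×15.999 = 452.324 g/mol.
Mass of Si per formula unit: 3 × 28.085 = 84.255 g.
Weight fraction Si = 84.255 / 452.324 = 0.1863.

18.63 wt%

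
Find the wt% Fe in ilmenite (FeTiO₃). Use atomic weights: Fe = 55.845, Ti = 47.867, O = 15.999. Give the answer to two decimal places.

36.81 mass %

Molar mass of FeTiO₃: 1·55.845 + 1·47.867 + 3·15.999 = 151.709 g/mol.
Mass of Fe per formula unit: 1 × 55.845 = 55.845 g.
Weight fraction Fe = 55.845 / 151.709 = 0.3681.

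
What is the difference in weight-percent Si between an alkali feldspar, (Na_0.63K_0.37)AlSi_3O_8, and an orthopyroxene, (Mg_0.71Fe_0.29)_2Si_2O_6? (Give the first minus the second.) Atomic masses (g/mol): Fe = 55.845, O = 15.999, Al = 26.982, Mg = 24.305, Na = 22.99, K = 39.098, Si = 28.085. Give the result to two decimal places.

First mineral: 84.255 g Si in 268.179 g formula = 31.42 wt% Si.
Second mineral: 56.170 g Si in 219.067 g formula = 25.64 wt% Si.
31.42% − 25.64% gives a difference of 5.78 percentage points.

5.78 percentage points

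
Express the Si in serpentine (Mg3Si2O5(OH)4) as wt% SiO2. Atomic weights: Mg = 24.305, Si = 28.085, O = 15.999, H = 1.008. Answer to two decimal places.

43.36 wt%

M(Mg3Si2O5(OH)4) = 277.108 g/mol; M(SiO2) = 60.083 g/mol.
Moles SiO2 per formula unit = 2 Si ÷ 1 = 2.0000.
SiO2 fraction = (2.0000 × 60.083) / 277.108 = 120.166/277.108 = 0.4336.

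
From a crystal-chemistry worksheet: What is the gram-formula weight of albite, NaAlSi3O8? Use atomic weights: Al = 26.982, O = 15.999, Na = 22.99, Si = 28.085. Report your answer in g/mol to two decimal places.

Na: 1 × 22.99 = 22.9900
Al: 1 × 26.982 = 26.9820
Si: 3 × 28.085 = 84.2550
O: 8 × 15.999 = 127.9920
Summing the contributions gives the formula mass.

262.22 g/mol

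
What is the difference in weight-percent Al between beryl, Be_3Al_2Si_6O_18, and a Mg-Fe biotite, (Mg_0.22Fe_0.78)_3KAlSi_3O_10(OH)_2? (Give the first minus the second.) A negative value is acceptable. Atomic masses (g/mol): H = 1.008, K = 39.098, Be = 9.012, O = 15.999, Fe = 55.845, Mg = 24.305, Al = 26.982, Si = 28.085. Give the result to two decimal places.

Al in Be_3Al_2Si_6O_18: molar mass 537.492 g/mol; 2×26.982 = 53.964 g → 10.04 wt%.
Al in (Mg_0.22Fe_0.78)_3KAlSi_3O_10(OH)_2: molar mass 491.058 g/mol; 1×26.982 = 26.982 g → 5.49 wt%.
Difference = 10.04 − 5.49 = 4.55 percentage points.

4.55 percentage points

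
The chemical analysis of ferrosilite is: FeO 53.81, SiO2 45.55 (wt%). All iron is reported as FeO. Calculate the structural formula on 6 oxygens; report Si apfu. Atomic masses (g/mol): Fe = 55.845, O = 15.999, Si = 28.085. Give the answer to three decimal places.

FeO (M=71.844): mol = 0.74898; Fe = 0.74898, O = 0.74898.
SiO2 (M=60.083): mol = 0.75812; Si = 0.75812, O = 1.51624.
ΣO = 2.26522; factor = 6/ΣO = 2.64875.
Si apfu = 0.75812 × 2.64875 = 2.008.

2.008 Si apfu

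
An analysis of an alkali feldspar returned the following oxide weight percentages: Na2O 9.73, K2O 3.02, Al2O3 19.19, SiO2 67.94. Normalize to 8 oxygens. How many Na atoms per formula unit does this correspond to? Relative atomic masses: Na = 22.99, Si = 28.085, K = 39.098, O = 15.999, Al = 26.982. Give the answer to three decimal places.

0.833 Na apfu

Na2O (M=61.979): mol = 0.15699; Na = 0.31398, O = 0.15699.
K2O (M=94.195): mol = 0.03206; K = 0.06412, O = 0.03206.
Al2O3 (M=101.961): mol = 0.18821; Al = 0.37642, O = 0.56463.
SiO2 (M=60.083): mol = 1.13077; Si = 1.13077, O = 2.26154.
ΣO = 3.01522; factor = 8/ΣO = 2.65321.
Na apfu = 0.31398 × 2.65321 = 0.833.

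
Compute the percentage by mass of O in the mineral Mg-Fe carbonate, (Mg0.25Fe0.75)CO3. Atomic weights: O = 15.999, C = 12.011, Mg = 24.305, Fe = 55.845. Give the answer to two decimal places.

M((Mg0.25Fe0.75)CO3) = 107.968 g/mol.
O contributes 3 × 15.999 = 47.997 g per mole.
47.997/107.968 = 0.4445 → 44.45%.

44.45 wt%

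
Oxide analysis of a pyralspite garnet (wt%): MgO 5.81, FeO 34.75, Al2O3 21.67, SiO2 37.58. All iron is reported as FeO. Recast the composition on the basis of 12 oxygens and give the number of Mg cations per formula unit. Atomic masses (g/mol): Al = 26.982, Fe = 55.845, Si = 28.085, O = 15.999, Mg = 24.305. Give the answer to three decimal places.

0.687 Mg apfu

MgO (M=40.304): mol = 0.14415; Mg = 0.14415, O = 0.14415.
FeO (M=71.844): mol = 0.48369; Fe = 0.48369, O = 0.48369.
Al2O3 (M=101.961): mol = 0.21253; Al = 0.42506, O = 0.63759.
SiO2 (M=60.083): mol = 0.62547; Si = 0.62547, O = 1.25094.
ΣO = 2.51637; factor = 12/ΣO = 4.76877.
Mg apfu = 0.14415 × 4.76877 = 0.687.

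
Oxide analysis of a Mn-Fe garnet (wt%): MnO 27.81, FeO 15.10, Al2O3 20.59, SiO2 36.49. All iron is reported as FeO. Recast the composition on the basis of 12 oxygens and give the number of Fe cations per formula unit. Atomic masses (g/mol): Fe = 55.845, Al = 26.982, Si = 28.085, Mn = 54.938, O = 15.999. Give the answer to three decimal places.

27.81 wt% MnO ÷ 70.937 g/mol = 0.39204 mol, giving 0.39204 Mn and 0.39204 O.
15.10 wt% FeO ÷ 71.844 g/mol = 0.21018 mol, giving 0.21018 Fe and 0.21018 O.
20.59 wt% Al2O3 ÷ 101.961 g/mol = 0.20194 mol, giving 0.40388 Al and 0.60582 O.
36.49 wt% SiO2 ÷ 60.083 g/mol = 0.60733 mol, giving 0.60733 Si and 1.21466 O.
Oxygen sums to 2.42270; scaling by 12/2.42270 = 4.95315 puts the formula on 12 O.
Fe: 0.21018 × 4.95315 = 1.041 atoms per formula unit.

1.041 Fe apfu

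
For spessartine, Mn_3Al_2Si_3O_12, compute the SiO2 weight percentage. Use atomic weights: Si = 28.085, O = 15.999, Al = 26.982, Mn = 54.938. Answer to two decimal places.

M(Mn_3Al_2Si_3O_12) = 495.021 g/mol; M(SiO2) = 60.083 g/mol.
Moles SiO2 per formula unit = 3 Si ÷ 1 = 3.0000.
SiO2 fraction = (3.0000 × 60.083) / 495.021 = 180.249/495.021 = 0.3641.

36.41 wt%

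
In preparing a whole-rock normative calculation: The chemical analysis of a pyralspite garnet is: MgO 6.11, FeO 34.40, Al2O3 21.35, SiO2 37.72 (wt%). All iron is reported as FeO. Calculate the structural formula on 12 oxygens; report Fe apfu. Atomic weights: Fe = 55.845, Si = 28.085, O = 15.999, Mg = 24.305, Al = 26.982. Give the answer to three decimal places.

MgO (M=40.304): mol = 0.15160; Mg = 0.15160, O = 0.15160.
FeO (M=71.844): mol = 0.47882; Fe = 0.47882, O = 0.47882.
Al2O3 (M=101.961): mol = 0.20939; Al = 0.41878, O = 0.62817.
SiO2 (M=60.083): mol = 0.62780; Si = 0.62780, O = 1.25560.
ΣO = 2.51419; factor = 12/ΣO = 4.77291.
Fe apfu = 0.47882 × 4.77291 = 2.285.

2.285 Fe apfu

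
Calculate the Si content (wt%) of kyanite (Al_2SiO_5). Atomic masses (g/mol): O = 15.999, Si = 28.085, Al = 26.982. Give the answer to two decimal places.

Molar mass of Al_2SiO_5: 2×26.982 + 1×28.085 + 5×15.999 = 162.044 g/mol.
Mass of Si per formula unit: 1 × 28.085 = 28.085 g.
Weight fraction Si = 28.085 / 162.044 = 0.1733.

17.33 wt%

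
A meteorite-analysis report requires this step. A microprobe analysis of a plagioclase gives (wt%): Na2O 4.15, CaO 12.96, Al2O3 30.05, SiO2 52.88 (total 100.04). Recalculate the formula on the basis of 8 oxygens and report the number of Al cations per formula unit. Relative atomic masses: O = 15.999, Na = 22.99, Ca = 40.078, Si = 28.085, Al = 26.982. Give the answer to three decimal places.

1.603 Al apfu

Na2O (M=61.979): mol = 0.06696; Na = 0.13392, O = 0.06696.
CaO (M=56.077): mol = 0.23111; Ca = 0.23111, O = 0.23111.
Al2O3 (M=101.961): mol = 0.29472; Al = 0.58944, O = 0.88416.
SiO2 (M=60.083): mol = 0.88012; Si = 0.88012, O = 1.76024.
ΣO = 2.94247; factor = 8/ΣO = 2.71880.
Al apfu = 0.58944 × 2.71880 = 1.603.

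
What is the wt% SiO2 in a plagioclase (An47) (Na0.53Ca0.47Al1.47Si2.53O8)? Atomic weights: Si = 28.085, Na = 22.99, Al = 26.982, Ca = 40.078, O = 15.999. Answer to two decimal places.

56.36 wt%

M(Na0.53Ca0.47Al1.47Si2.53O8) = 269.732 g/mol; M(SiO2) = 60.083 g/mol.
Moles SiO2 per formula unit = 2.53 Si ÷ 1 = 2.5300.
SiO2 fraction = (2.5300 × 60.083) / 269.732 = 152.010/269.732 = 0.5636.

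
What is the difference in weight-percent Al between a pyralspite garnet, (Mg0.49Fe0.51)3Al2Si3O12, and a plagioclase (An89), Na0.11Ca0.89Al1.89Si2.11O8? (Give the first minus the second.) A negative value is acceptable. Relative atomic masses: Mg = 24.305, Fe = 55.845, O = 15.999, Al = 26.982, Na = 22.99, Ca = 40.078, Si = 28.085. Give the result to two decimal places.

-6.49 percentage points

First mineral: 53.964 g Al in 451.378 g formula = 11.96 wt% Al.
Second mineral: 50.996 g Al in 276.446 g formula = 18.45 wt% Al.
11.96% − 18.45% gives a difference of -6.49 percentage points.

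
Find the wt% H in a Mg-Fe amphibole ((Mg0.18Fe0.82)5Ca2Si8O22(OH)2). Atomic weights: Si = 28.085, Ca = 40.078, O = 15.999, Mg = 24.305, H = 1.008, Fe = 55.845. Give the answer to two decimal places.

Formula mass = 0.90*24.305 + 4.10*55.845 + 2*40.078 + 8*28.085 + 24*15.999 + 2*1.008 = 941.667 g/mol, of which 2.016 g is H.
So H makes up 2.016/941.667 = 0.0021 of the mass, i.e. 0.21%.

0.21 mass %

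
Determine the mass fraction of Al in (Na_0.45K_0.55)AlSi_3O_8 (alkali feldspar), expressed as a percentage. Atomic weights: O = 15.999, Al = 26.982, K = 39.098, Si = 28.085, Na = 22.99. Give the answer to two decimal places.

9.95 mass %

M((Na_0.45K_0.55)AlSi_3O_8) = 271.078 g/mol.
Al contributes 1 × 26.982 = 26.982 g per mole.
26.982/271.078 = 0.0995 → 9.95%.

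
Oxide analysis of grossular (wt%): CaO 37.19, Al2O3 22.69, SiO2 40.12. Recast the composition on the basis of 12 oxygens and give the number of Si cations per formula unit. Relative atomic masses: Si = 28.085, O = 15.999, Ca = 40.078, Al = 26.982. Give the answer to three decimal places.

CaO: 37.19/56.077 = 0.66320 mol → 0.66320 mol Ca, 0.66320 mol O.
Al2O3: 22.69/101.961 = 0.22254 mol → 0.44508 mol Al, 0.66762 mol O.
SiO2: 40.12/60.083 = 0.66774 mol → 0.66774 mol Si, 1.33548 mol O.
Total oxygen = 2.66630 mol. Normalization factor = 12/2.66630 = 4.50062.
Si per 12 O = 0.66774 × 4.50062 = 3.005.

3.005 Si apfu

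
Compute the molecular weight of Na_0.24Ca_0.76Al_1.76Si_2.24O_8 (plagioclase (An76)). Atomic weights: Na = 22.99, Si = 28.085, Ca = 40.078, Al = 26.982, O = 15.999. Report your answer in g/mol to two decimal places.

274.37 g/mol

M = 0.24(22.99) + 0.76(40.078) + 1.76(26.982) + 2.24(28.085) + 8(15.999)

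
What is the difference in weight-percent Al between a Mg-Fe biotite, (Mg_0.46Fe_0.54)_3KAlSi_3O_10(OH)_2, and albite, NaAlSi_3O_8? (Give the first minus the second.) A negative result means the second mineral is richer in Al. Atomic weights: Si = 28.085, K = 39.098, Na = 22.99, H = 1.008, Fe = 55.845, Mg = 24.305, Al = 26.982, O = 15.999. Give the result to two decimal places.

First mineral: 26.982 g Al in 468.349 g formula = 5.76 wt% Al.
Second mineral: 26.982 g Al in 262.219 g formula = 10.29 wt% Al.
5.76% − 10.29% gives a difference of -4.53 percentage points.

-4.53 percentage points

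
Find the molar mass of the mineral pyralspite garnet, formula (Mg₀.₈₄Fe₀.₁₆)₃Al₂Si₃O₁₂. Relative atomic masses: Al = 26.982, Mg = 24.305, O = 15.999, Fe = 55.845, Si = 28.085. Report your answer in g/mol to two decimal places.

M = 2.52×24.305 + 0.48×55.845 + 2×26.982 + 3×28.085 + 12×15.999

418.26 g/mol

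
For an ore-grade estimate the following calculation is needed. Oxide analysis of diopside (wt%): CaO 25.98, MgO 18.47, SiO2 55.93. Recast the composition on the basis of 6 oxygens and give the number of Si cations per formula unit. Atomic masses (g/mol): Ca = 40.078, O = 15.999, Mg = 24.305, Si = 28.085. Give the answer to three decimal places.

CaO: 25.98/56.077 = 0.46329 mol → 0.46329 mol Ca, 0.46329 mol O.
MgO: 18.47/40.304 = 0.45827 mol → 0.45827 mol Mg, 0.45827 mol O.
SiO2: 55.93/60.083 = 0.93088 mol → 0.93088 mol Si, 1.86176 mol O.
Total oxygen = 2.78332 mol. Normalization factor = 6/2.78332 = 2.15570.
Si per 6 O = 0.93088 × 2.15570 = 2.007.

2.007 Si apfu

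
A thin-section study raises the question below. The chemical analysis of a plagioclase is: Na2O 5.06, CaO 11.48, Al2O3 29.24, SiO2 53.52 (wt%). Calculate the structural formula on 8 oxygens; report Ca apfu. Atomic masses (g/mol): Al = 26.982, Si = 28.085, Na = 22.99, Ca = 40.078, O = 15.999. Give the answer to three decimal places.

5.06 wt% Na2O ÷ 61.979 g/mol = 0.08164 mol, giving 0.16328 Na and 0.08164 O.
11.48 wt% CaO ÷ 56.077 g/mol = 0.20472 mol, giving 0.20472 Ca and 0.20472 O.
29.24 wt% Al2O3 ÷ 101.961 g/mol = 0.28678 mol, giving 0.57356 Al and 0.86034 O.
53.52 wt% SiO2 ÷ 60.083 g/mol = 0.89077 mol, giving 0.89077 Si and 1.78154 O.
Oxygen sums to 2.92824; scaling by 8/2.92824 = 2.73202 puts the formula on 8 O.
Ca: 0.20472 × 2.73202 = 0.559 atoms per formula unit.

0.559 Ca apfu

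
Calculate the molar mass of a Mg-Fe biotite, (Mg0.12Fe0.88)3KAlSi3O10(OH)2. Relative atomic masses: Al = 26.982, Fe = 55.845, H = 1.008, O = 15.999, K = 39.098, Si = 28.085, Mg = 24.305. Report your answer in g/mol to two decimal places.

500.52 g/mol

Mg: 0.36 × 24.305 = 8.7498
Fe: 2.64 × 55.845 = 147.4308
K: 1 × 39.098 = 39.0980
Al: 1 × 26.982 = 26.9820
Si: 3 × 28.085 = 84.2550
O: 12 × 15.999 = 191.9880
H: 2 × 1.008 = 2.0160
Summing the contributions gives the formula mass.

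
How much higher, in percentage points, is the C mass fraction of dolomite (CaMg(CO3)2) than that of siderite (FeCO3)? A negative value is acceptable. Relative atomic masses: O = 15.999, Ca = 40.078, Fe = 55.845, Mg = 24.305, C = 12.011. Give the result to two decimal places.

C in CaMg(CO3)2: molar mass 184.399 g/mol; 2×12.011 = 24.022 g → 13.03 wt%.
C in FeCO3: molar mass 115.853 g/mol; 1×12.011 = 12.011 g → 10.37 wt%.
Difference = 13.03 − 10.37 = 2.66 percentage points.

2.66 percentage points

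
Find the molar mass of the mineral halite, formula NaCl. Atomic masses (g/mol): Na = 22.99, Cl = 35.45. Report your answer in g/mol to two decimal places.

Na: 1 × 22.99 = 22.9900
Cl: 1 × 35.45 = 35.4500
Summing the contributions gives the formula mass.

58.44 g/mol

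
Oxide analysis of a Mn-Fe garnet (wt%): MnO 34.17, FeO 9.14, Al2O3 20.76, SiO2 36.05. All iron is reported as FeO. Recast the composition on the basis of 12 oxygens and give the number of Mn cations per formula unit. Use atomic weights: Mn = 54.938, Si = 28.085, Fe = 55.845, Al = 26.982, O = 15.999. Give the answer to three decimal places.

34.17 wt% MnO ÷ 70.937 g/mol = 0.48170 mol, giving 0.48170 Mn and 0.48170 O.
9.14 wt% FeO ÷ 71.844 g/mol = 0.12722 mol, giving 0.12722 Fe and 0.12722 O.
20.76 wt% Al2O3 ÷ 101.961 g/mol = 0.20361 mol, giving 0.40722 Al and 0.61083 O.
36.05 wt% SiO2 ÷ 60.083 g/mol = 0.60000 mol, giving 0.60000 Si and 1.20000 O.
Oxygen sums to 2.41975; scaling by 12/2.41975 = 4.95919 puts the formula on 12 O.
Mn: 0.48170 × 4.95919 = 2.389 atoms per formula unit.

2.389 Mn apfu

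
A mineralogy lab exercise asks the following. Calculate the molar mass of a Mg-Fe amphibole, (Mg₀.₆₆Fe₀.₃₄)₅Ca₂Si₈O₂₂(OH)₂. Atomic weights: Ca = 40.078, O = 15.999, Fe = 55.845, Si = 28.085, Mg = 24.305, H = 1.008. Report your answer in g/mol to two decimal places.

M = 3.30*24.305 + 1.70*55.845 + 2*40.078 + 8*28.085 + 24*15.999 + 2*1.008

865.97 g/mol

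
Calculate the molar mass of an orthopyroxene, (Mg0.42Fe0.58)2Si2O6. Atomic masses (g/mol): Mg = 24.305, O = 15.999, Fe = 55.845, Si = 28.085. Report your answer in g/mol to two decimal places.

237.36 g/mol

Mg: 0.84 × 24.305 = 20.4162
Fe: 1.16 × 55.845 = 64.7802
Si: 2 × 28.085 = 56.1700
O: 6 × 15.999 = 95.9940
Summing the contributions gives the formula mass.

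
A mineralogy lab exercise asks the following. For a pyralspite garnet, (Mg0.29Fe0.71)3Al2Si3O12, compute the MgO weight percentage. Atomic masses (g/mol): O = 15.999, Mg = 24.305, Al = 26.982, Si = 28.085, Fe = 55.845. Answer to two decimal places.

Molar mass of (Mg0.29Fe0.71)3Al2Si3O12 = 0.87×24.305 + 2.13×55.845 + 2×26.982 + 3×28.085 + 12×15.999 = 470.302 g/mol.
Each formula unit contains 0.87 Mg, equivalent to 0.87/1 = 0.8700 mol MgO.
M(MgO) = 1×24.305 + 1×15.999 = 40.304 g/mol.
Mass of MgO per formula unit = 0.8700 × 40.304 = 35.064 g.
MgO wt% = 35.064 / 470.302 × 100 = 7.46%.

7.46 wt%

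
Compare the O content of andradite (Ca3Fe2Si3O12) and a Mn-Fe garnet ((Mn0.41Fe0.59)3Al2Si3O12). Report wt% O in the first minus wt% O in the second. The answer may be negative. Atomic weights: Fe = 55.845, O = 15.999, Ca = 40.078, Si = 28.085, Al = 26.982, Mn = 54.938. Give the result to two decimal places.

-0.88 percentage points

First mineral: 191.988 g O in 508.167 g formula = 37.78 wt% O.
Second mineral: 191.988 g O in 496.626 g formula = 38.66 wt% O.
37.78% − 38.66% gives a difference of -0.88 percentage points.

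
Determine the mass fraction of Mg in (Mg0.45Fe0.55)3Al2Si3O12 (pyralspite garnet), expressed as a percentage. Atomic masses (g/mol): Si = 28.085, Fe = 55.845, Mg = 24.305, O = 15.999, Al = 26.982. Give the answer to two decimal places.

7.21 weight percent

Formula mass = 1.35×24.305 + 1.65×55.845 + 2×26.982 + 3×28.085 + 12×15.999 = 455.163 g/mol, of which 32.812 g is Mg.
So Mg makes up 32.812/455.163 = 0.0721 of the mass, i.e. 7.21%.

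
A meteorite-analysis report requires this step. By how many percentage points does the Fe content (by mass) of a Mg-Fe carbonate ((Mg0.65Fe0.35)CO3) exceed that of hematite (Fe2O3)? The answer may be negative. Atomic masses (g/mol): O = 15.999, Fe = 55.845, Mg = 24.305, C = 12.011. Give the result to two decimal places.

-49.44 percentage points

First mineral: 19.546 g Fe in 95.352 g formula = 20.50 wt% Fe.
Second mineral: 111.690 g Fe in 159.687 g formula = 69.94 wt% Fe.
20.50% − 69.94% gives a difference of -49.44 percentage points.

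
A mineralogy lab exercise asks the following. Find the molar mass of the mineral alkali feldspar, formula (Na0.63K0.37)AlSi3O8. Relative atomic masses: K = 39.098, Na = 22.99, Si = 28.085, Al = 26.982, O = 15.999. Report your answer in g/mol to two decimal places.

268.18 g/mol

M = 0.63·22.99 + 0.37·39.098 + 1·26.982 + 3·28.085 + 8·15.999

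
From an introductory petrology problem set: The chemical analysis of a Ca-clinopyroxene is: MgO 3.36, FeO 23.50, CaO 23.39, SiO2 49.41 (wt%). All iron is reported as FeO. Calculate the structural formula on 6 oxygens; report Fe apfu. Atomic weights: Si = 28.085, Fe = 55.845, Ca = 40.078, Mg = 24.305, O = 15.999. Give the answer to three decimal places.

MgO: 3.36/40.304 = 0.08337 mol → 0.08337 mol Mg, 0.08337 mol O.
FeO: 23.50/71.844 = 0.32710 mol → 0.32710 mol Fe, 0.32710 mol O.
CaO: 23.39/56.077 = 0.41711 mol → 0.41711 mol Ca, 0.41711 mol O.
SiO2: 49.41/60.083 = 0.82236 mol → 0.82236 mol Si, 1.64472 mol O.
Total oxygen = 2.47230 mol. Normalization factor = 6/2.47230 = 2.42689.
Fe per 6 O = 0.32710 × 2.42689 = 0.794.

0.794 Fe apfu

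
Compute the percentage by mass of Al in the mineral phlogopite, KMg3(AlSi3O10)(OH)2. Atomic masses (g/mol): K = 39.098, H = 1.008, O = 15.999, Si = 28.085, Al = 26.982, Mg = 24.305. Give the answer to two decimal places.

Molar mass of KMg3(AlSi3O10)(OH)2: 1·39.098 + 3·24.305 + 1·26.982 + 3·28.085 + 12·15.999 + 2·1.008 = 417.254 g/mol.
Mass of Al per formula unit: 1 × 26.982 = 26.982 g.
Weight fraction Al = 26.982 / 417.254 = 0.0647.

6.47 mass %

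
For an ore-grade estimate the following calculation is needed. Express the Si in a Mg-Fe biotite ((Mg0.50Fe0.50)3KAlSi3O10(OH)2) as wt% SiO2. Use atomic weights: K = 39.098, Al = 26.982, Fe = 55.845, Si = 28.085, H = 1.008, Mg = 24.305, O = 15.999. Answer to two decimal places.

38.80 wt%

Formula mass = 464.564 g/mol.
3 Si → 3.0000 mol SiO2 per formula unit; M(SiO2) = 60.083, so SiO2 mass = 180.249 g.
180.249/464.564 × 100 = 38.80 wt%.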